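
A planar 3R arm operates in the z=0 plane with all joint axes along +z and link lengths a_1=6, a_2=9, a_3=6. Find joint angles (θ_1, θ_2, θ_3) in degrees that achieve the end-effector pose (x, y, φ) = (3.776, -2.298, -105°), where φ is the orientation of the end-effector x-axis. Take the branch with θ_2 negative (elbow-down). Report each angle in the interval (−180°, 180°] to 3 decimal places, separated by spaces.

126.553 -135.002 -96.552

wrist centre = target − a_3·(cos φ, sin φ) = (5.3289, 3.4976)
cos θ_2 = (40.6302−6²−9²)/(2·6·9) = -0.7071; θ_2 = -135.0017° (elbow-down)
β = atan2(3.4976,5.3289) = 33.2783°; ψ = atan2(-6.3638,-0.3641) = -93.2750°
θ_1 = β − ψ = 126.5533°
θ_3 = φ − θ_1 − θ_2 = -96.5516° (wrapped to (-180°,180°])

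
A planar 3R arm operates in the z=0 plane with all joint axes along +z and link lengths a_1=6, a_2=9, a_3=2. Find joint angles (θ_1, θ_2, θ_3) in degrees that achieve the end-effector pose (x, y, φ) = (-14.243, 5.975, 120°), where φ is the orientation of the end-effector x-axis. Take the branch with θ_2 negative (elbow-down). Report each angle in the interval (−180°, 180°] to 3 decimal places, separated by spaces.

-170.535 -44.991 -24.474

wrist centre = target − a_3·(cos φ, sin φ) = (-13.2430, 4.2429)
cos θ_2 = (193.3797−6²−9²)/(2·6·9) = 0.7072; θ_2 = -44.9909° (elbow-down)
β = atan2(4.2429,-13.2430) = 162.2350°; ψ = atan2(-6.3629,12.3650) = -27.2301°
θ_1 = β − ψ = 189.4651°
θ_3 = φ − θ_1 − θ_2 = -24.4742° (wrapped to (-180°,180°])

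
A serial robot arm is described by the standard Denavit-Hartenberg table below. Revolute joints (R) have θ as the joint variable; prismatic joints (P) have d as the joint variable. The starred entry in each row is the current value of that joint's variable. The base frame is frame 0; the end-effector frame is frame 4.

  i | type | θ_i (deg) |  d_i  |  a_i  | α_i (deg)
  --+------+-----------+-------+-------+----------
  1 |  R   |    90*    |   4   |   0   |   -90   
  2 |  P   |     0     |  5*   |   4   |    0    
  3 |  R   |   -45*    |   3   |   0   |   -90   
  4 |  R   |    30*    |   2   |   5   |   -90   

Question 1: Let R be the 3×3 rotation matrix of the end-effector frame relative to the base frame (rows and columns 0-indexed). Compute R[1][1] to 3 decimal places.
-0.707

End-effector y-axis (col 1 of R) = (0.0000,-0.7071,0.7071)
R[1][1] = -0.7071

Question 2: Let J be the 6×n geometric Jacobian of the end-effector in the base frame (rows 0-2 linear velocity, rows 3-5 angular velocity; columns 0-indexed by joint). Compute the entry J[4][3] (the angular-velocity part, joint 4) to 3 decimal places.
0.707

axis z_3 = (-0.0000,0.7071,-0.7071); lever o_n−o_3 = (2.5000,4.4761,1.6476)
cross product → J_v[:, 3] = (4.3301,-1.7678,-1.7678)
J_ω[:, 3] = z_3
entry J[4][3] = 0.7071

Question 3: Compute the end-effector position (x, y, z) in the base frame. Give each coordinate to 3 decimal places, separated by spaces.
-5.500 8.476 5.648

after link 1: o_1 = (0.0000, 0.0000, 4.0000)
after link 2: o_2 = (-5.0000, 4.0000, 4.0000)
after link 3: o_3 = (-8.0000, 4.0000, 4.0000)
after link 4: o_4 = (-5.5000, 8.4761, 5.6476)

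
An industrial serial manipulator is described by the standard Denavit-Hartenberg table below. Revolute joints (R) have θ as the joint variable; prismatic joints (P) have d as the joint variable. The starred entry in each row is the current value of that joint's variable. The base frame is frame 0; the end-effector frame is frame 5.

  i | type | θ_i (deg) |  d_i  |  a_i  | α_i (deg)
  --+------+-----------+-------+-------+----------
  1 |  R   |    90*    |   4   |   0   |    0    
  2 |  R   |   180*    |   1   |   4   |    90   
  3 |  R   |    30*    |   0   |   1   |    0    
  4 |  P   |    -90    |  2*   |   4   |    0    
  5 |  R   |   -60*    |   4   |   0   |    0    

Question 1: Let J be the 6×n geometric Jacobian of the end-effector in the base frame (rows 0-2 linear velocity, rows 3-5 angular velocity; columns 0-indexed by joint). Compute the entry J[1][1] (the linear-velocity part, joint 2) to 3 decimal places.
axis z_1 = (0.0000,0.0000,1.0000); lever o_n−o_1 = (-6.0000,-6.8660,-1.9641)
cross product → J_v[:, 1] = (6.8660,-6.0000,0.0000)
J_ω[:, 1] = z_1
entry J[1][1] = -6.0000

-6.000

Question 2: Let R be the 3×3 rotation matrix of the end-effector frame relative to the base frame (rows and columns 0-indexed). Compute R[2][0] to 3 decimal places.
End-effector x-axis (col 0 of R) = (0.0000,0.5000,-0.8660)
R[2][0] = -0.8660

-0.866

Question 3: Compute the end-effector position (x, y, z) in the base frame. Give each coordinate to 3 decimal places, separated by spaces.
after link 1: o_1 = (0.0000, 0.0000, 4.0000)
after link 2: o_2 = (-0.0000, -4.0000, 5.0000)
after link 3: o_3 = (-0.0000, -4.8660, 5.5000)
after link 4: o_4 = (-2.0000, -6.8660, 2.0359)
after link 5: o_5 = (-6.0000, -6.8660, 2.0359)

-6.000 -6.866 2.036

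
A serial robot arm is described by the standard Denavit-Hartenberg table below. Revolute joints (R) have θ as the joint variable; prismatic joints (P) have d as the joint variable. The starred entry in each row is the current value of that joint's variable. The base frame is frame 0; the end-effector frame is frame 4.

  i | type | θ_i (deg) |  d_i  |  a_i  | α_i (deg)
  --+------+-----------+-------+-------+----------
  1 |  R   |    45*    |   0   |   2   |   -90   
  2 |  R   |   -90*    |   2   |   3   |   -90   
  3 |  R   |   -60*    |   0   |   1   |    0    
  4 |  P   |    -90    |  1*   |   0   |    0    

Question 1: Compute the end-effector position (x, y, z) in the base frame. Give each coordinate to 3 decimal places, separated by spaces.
0.095 4.148 3.500

after link 1: o_1 = (1.4142, 1.4142, 0.0000)
after link 2: o_2 = (0.0000, 2.8284, 3.0000)
after link 3: o_3 = (-0.6124, 3.4408, 3.5000)
after link 4: o_4 = (0.0947, 4.1479, 3.5000)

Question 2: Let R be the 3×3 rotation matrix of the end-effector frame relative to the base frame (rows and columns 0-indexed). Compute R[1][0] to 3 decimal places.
End-effector x-axis (col 0 of R) = (-0.3536,0.3536,-0.8660)
R[1][0] = 0.3536

0.354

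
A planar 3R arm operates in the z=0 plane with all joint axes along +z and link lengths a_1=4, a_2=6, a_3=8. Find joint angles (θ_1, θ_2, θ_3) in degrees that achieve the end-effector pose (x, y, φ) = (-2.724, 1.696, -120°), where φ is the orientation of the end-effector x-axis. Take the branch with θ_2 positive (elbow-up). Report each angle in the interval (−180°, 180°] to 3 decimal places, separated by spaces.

wrist centre = target − a_3·(cos φ, sin φ) = (1.2760, 8.6242)
cos θ_2 = (76.0051−4²−6²)/(2·4·6) = 0.5001; θ_2 = 59.9930° (elbow-up)
β = atan2(8.6242,1.2760) = 81.5838°; ψ = atan2(5.1958,7.0006) = 36.5824°
θ_1 = β − ψ = 45.0014°
θ_3 = φ − θ_1 − θ_2 = 135.0055° (wrapped to (-180°,180°])

45.001 59.993 135.006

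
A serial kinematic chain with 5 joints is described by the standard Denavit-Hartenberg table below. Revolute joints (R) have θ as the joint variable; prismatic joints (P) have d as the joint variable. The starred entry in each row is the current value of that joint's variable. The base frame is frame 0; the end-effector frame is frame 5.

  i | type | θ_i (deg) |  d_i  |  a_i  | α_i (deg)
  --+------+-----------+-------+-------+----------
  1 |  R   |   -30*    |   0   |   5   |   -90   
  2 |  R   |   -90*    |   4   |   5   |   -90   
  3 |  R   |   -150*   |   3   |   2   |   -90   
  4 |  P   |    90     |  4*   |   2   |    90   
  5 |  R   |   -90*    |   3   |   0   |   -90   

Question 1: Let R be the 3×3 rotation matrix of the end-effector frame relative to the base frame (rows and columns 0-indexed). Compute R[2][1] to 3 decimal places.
0.866

End-effector y-axis (col 1 of R) = (-0.2500,-0.4330,0.8660)
R[2][1] = 0.8660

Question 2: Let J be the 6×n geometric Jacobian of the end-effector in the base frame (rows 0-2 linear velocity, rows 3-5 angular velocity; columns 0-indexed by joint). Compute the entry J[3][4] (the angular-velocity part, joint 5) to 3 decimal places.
0.250

axis z_4 = (0.2500,0.4330,-0.8660); lever o_n−o_4 = (0.7500,1.2990,-2.5981)
cross product → J_v[:, 4] = (0.0000,-0.0000,-0.0000)
J_ω[:, 4] = z_4
entry J[3][4] = 0.2500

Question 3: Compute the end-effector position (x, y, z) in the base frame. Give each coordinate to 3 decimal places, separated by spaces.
after link 1: o_1 = (4.3301, -2.5000, 0.0000)
after link 2: o_2 = (6.3301, 0.9641, 5.0000)
after link 3: o_3 = (9.4282, 0.3301, 3.2679)
after link 4: o_4 = (9.4282, 4.3301, 5.2679)
after link 5: o_5 = (10.1782, 5.6292, 2.6699)

10.178 5.629 2.670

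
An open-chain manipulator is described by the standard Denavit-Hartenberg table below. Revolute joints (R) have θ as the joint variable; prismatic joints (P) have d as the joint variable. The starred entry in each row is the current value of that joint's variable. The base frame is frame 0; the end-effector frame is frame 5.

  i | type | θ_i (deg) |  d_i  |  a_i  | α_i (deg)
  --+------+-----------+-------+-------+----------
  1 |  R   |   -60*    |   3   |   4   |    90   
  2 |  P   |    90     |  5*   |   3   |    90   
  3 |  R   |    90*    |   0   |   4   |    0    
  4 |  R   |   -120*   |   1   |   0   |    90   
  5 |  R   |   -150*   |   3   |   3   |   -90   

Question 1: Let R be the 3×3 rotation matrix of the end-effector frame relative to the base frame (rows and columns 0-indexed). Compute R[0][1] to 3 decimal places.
-0.750

End-effector y-axis (col 1 of R) = (-0.7500,-0.4330,0.5000)
R[0][1] = -0.7500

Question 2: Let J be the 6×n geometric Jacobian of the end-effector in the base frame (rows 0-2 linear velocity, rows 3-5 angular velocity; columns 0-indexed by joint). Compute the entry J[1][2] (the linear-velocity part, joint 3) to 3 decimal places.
1.875

axis z_2 = (0.5000,-0.8660,-0.0000); lever o_n−o_2 = (-2.5891,-0.9175,-3.7500)
cross product → J_v[:, 2] = (3.2476,1.8750,-2.7010)
J_ω[:, 2] = z_2
entry J[1][2] = 1.8750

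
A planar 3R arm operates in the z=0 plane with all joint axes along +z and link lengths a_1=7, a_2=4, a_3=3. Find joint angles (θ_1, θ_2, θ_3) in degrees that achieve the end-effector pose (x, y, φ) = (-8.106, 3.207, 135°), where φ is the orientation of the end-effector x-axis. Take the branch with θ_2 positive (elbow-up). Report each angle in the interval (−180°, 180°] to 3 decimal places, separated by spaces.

wrist centre = target − a_3·(cos φ, sin φ) = (-5.9847, 1.0857)
cos θ_2 = (36.9951−7²−4²)/(2·7·4) = -0.5001; θ_2 = 120.0058° (elbow-up)
β = atan2(1.0857,-5.9847) = 169.7178°; ψ = atan2(3.4639,4.9996) = 34.7153°
θ_1 = β − ψ = 135.0025°
θ_3 = φ − θ_1 − θ_2 = -120.0083° (wrapped to (-180°,180°])

135.002 120.006 -120.008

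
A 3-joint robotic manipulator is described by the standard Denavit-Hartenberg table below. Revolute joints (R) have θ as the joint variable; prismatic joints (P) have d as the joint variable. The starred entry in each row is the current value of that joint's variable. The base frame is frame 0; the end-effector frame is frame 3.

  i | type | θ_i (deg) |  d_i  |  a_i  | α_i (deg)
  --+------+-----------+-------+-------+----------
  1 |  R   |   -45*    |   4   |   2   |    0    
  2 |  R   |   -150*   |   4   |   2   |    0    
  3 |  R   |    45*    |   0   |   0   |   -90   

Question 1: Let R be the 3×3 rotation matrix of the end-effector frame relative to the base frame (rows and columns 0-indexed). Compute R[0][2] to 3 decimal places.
End-effector z-axis (col 2 of R) = (0.5000,-0.8660,0.0000)
R[0][2] = 0.5000

0.500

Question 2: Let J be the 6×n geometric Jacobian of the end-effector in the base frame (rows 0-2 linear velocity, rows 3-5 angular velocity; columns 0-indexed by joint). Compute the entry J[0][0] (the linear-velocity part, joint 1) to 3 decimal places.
0.897

axis z_0 = ẑ; lever o_n−o_0 = (-0.5176,-0.8966,8.0000)
cross product → J_v[:, 0] = (0.8966,-0.5176,0.0000)
J_ω[:, 0] = z_0
entry J[0][0] = 0.8966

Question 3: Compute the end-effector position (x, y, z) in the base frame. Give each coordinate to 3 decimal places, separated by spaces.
-0.518 -0.897 8.000

after link 1: o_1 = (1.4142, -1.4142, 4.0000)
after link 2: o_2 = (-0.5176, -0.8966, 8.0000)
after link 3: o_3 = (-0.5176, -0.8966, 8.0000)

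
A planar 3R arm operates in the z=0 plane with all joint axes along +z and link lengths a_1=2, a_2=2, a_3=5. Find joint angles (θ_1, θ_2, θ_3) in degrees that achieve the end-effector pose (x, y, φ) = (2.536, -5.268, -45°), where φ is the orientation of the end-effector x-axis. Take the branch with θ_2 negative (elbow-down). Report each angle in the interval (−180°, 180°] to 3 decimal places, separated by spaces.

-59.985 -119.996 134.980

wrist centre = target − a_3·(cos φ, sin φ) = (-0.9995, -1.7325)
cos θ_2 = (4.0005−2²−2²)/(2·2·2) = -0.4999; θ_2 = -119.9958° (elbow-down)
β = atan2(-1.7325,-0.9995) = -119.9825°; ψ = atan2(-1.7321,1.0001) = -59.9979°
θ_1 = β − ψ = -59.9846°
θ_3 = φ − θ_1 − θ_2 = 134.9804° (wrapped to (-180°,180°])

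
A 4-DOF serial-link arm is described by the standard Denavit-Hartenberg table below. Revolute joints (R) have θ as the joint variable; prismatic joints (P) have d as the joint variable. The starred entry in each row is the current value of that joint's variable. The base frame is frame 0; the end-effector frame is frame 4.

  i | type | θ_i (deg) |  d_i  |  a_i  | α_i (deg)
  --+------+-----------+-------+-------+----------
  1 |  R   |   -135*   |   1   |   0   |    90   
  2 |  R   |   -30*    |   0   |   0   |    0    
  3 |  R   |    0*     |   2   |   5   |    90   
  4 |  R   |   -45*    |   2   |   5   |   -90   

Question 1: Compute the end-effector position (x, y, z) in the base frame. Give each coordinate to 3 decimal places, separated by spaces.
after link 1: o_1 = (0.0000, 0.0000, 1.0000)
after link 2: o_2 = (0.0000, 0.0000, 1.0000)
after link 3: o_3 = (-4.4761, -1.6476, -1.5000)
after link 4: o_4 = (-3.4340, -5.6056, -4.9998)

-3.434 -5.606 -5.000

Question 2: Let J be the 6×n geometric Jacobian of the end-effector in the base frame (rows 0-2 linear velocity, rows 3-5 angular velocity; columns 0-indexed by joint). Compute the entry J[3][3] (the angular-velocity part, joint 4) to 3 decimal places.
axis z_3 = (0.3536,0.3536,-0.8660); lever o_n−o_3 = (1.0420,-3.9580,-3.4998)
cross product → J_v[:, 3] = (-4.6651,0.3349,-1.7678)
J_ω[:, 3] = z_3
entry J[3][3] = 0.3536

0.354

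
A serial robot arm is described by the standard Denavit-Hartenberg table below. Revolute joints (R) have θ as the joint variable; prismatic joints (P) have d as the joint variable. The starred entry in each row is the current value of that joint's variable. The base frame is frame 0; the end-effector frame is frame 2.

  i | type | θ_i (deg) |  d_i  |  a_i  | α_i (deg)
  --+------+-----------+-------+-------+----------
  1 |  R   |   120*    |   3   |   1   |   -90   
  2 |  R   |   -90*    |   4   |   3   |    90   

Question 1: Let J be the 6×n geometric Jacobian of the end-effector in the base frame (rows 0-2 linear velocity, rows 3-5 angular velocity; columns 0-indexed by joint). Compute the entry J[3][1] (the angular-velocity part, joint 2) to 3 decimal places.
-0.866

axis z_1 = (-0.8660,-0.5000,0.0000); lever o_n−o_1 = (-3.4641,-2.0000,3.0000)
cross product → J_v[:, 1] = (-1.5000,2.5981,-0.0000)
J_ω[:, 1] = z_1
entry J[3][1] = -0.8660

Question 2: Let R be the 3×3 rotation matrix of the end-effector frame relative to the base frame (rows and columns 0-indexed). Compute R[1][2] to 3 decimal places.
End-effector z-axis (col 2 of R) = (0.5000,-0.8660,0.0000)
R[1][2] = -0.8660

-0.866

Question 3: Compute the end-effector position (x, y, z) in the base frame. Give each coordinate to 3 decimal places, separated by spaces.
-3.964 -1.134 6.000

after link 1: o_1 = (-0.5000, 0.8660, 3.0000)
after link 2: o_2 = (-3.9641, -1.1340, 6.0000)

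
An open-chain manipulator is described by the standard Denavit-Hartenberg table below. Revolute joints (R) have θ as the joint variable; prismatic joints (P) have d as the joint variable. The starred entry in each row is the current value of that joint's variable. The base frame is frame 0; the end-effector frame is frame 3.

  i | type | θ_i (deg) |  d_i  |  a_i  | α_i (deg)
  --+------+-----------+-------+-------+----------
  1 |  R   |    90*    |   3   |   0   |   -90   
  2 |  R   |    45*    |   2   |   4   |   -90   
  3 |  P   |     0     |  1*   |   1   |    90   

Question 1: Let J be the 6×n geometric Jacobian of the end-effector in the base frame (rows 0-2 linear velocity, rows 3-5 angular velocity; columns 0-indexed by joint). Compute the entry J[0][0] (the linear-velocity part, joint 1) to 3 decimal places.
axis z_0 = ẑ; lever o_n−o_0 = (-2.0000,2.8284,-1.2426)
cross product → J_v[:, 0] = (-2.8284,-2.0000,0.0000)
J_ω[:, 0] = z_0
entry J[0][0] = -2.8284

-2.828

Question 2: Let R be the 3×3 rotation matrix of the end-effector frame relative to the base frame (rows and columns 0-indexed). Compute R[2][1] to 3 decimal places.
End-effector y-axis (col 1 of R) = (-0.0000,-0.7071,-0.7071)
R[2][1] = -0.7071

-0.707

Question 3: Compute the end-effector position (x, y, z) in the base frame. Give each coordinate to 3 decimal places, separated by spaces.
-2.000 2.828 -1.243

after link 1: o_1 = (0.0000, 0.0000, 3.0000)
after link 2: o_2 = (-2.0000, 2.8284, 0.1716)
after link 3: o_3 = (-2.0000, 2.8284, -1.2426)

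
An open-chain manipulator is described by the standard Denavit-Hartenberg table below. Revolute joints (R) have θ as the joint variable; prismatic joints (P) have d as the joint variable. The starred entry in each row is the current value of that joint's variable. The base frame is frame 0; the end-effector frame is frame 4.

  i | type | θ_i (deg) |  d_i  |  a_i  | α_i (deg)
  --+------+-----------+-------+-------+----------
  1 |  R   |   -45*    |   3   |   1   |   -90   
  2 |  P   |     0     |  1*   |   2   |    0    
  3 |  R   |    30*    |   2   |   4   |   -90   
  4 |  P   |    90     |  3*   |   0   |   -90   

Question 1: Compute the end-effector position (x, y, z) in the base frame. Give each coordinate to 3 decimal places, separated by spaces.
after link 1: o_1 = (0.7071, -0.7071, 3.0000)
after link 2: o_2 = (2.8284, -1.4142, 3.0000)
after link 3: o_3 = (6.6921, -2.4495, 1.0000)
after link 4: o_4 = (5.6315, -1.3888, -1.5981)

5.631 -1.389 -1.598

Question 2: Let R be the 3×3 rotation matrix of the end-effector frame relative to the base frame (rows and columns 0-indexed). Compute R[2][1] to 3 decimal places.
End-effector y-axis (col 1 of R) = (0.3536,-0.3536,0.8660)
R[2][1] = 0.8660

0.866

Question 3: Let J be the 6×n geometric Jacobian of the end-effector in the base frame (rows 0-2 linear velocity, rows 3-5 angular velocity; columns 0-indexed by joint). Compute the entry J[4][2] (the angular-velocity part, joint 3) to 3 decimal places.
axis z_2 = (0.7071,0.7071,0.0000); lever o_n−o_2 = (2.8030,0.0254,-4.5981)
cross product → J_v[:, 2] = (-3.2513,3.2513,-1.9641)
J_ω[:, 2] = z_2
entry J[4][2] = 0.7071

0.707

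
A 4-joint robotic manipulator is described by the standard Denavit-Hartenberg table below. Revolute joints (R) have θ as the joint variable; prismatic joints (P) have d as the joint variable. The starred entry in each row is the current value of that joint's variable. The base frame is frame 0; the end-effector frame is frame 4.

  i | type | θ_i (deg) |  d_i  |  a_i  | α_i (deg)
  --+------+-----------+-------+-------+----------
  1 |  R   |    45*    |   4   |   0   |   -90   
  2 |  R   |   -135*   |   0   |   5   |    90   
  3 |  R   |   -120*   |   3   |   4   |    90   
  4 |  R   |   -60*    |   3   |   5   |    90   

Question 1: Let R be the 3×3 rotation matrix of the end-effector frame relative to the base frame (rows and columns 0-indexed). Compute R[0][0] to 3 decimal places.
0.864

End-effector x-axis (col 0 of R) = (0.8642,0.2518,0.4356)
R[0][0] = 0.8642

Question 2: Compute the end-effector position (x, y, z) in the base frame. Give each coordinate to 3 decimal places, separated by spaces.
after link 1: o_1 = (0.0000, 0.0000, 4.0000)
after link 2: o_2 = (-2.5000, -2.5000, 7.5355)
after link 3: o_3 = (-0.5505, -5.4495, 4.0000)
after link 4: o_4 = (4.0089, -1.8307, 4.3409)

4.009 -1.831 4.341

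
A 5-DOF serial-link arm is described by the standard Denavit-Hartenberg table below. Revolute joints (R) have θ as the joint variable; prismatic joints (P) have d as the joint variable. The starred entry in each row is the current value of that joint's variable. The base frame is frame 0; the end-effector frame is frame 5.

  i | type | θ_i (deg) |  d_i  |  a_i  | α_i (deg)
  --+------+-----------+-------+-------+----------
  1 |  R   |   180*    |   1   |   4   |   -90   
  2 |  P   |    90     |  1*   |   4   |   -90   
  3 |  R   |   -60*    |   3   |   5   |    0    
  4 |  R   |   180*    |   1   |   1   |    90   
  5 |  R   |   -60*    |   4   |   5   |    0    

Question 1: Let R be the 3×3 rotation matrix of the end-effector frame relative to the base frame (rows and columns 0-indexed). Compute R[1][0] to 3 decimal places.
0.433

End-effector x-axis (col 0 of R) = (-0.8660,0.4330,0.2500)
R[1][0] = 0.4330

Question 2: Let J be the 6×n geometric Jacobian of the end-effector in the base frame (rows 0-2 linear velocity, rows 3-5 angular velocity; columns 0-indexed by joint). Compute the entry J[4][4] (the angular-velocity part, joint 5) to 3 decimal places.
0.500

axis z_4 = (0.0000,0.5000,-0.8660); lever o_n−o_4 = (-4.3301,4.1651,-2.2141)
cross product → J_v[:, 4] = (2.5000,3.7500,2.1651)
J_ω[:, 4] = z_4
entry J[4][4] = 0.5000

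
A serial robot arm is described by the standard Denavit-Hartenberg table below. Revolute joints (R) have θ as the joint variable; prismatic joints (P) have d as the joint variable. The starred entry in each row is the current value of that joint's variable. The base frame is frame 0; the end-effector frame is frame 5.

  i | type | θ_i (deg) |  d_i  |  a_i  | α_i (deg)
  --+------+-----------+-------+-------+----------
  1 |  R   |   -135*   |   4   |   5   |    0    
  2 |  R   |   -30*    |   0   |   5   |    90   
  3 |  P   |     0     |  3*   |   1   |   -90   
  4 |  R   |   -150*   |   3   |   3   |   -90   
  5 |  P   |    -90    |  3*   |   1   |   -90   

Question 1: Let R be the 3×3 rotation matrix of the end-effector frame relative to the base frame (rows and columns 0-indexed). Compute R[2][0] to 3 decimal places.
1.000

End-effector x-axis (col 0 of R) = (0.0000,0.0000,1.0000)
R[2][0] = 1.0000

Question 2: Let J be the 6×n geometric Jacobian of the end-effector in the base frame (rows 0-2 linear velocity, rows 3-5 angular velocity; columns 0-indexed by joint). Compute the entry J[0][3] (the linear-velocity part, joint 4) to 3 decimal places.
-4.243

axis z_3 = (0.0000,0.0000,1.0000); lever o_n−o_3 = (0.0000,4.2426,4.0000)
cross product → J_v[:, 3] = (-4.2426,0.0000,0.0000)
J_ω[:, 3] = z_3
entry J[0][3] = -4.2426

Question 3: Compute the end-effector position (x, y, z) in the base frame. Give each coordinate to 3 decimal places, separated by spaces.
-10.108 2.052 8.000

after link 1: o_1 = (-3.5355, -3.5355, 4.0000)
after link 2: o_2 = (-8.3652, -4.8296, 4.0000)
after link 3: o_3 = (-10.1075, -2.1907, 4.0000)
after link 4: o_4 = (-7.9862, -0.0694, 7.0000)
after link 5: o_5 = (-10.1075, 2.0520, 8.0000)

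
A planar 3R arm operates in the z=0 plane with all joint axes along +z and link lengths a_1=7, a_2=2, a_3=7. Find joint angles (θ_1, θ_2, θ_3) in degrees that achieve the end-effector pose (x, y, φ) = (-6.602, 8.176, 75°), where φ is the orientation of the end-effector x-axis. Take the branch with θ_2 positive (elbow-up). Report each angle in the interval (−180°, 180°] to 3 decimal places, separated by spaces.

160.912 45.021 -130.933

wrist centre = target − a_3·(cos φ, sin φ) = (-8.4137, 1.4145)
cos θ_2 = (72.7918−7²−2²)/(2·7·2) = 0.7068; θ_2 = 45.0209° (elbow-up)
β = atan2(1.4145,-8.4137) = 170.4567°; ψ = atan2(1.4147,8.4137) = 9.5448°
θ_1 = β − ψ = 160.9119°
θ_3 = φ − θ_1 − θ_2 = -130.9328° (wrapped to (-180°,180°])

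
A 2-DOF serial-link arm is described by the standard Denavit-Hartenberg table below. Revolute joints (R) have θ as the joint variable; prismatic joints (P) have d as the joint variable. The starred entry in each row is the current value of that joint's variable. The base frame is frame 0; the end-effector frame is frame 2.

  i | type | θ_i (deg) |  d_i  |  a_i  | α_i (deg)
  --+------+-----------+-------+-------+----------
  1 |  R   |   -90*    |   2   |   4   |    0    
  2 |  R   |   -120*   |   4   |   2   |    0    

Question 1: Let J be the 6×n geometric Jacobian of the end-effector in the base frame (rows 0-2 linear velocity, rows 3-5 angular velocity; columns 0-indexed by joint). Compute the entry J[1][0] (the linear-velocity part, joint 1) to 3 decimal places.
-1.732

axis z_0 = ẑ; lever o_n−o_0 = (-1.7321,-3.0000,6.0000)
cross product → J_v[:, 0] = (3.0000,-1.7321,0.0000)
J_ω[:, 0] = z_0
entry J[1][0] = -1.7321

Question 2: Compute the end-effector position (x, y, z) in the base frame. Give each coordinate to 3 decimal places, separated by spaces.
-1.732 -3.000 6.000

after link 1: o_1 = (0.0000, -4.0000, 2.0000)
after link 2: o_2 = (-1.7321, -3.0000, 6.0000)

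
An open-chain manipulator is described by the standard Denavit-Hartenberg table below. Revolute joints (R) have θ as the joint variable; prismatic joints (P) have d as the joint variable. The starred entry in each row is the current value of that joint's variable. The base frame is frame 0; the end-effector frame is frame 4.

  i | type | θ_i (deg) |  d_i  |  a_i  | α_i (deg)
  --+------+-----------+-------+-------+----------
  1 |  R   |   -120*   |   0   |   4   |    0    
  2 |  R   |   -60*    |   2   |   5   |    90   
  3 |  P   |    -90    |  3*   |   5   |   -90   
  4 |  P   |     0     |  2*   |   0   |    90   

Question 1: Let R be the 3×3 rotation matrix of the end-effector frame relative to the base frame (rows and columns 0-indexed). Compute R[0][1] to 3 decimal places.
End-effector y-axis (col 1 of R) = (-1.0000,-0.0000,0.0000)
R[0][1] = -1.0000

-1.000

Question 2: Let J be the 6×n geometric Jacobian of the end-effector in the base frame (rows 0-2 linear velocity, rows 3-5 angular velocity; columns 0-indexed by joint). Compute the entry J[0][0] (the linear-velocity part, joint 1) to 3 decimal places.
0.464

axis z_0 = ẑ; lever o_n−o_0 = (-9.0000,-0.4641,-3.0000)
cross product → J_v[:, 0] = (0.4641,-9.0000,0.0000)
J_ω[:, 0] = z_0
entry J[0][0] = 0.4641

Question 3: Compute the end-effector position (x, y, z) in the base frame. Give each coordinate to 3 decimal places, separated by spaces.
after link 1: o_1 = (-2.0000, -3.4641, 0.0000)
after link 2: o_2 = (-7.0000, -3.4641, 2.0000)
after link 3: o_3 = (-7.0000, -0.4641, -3.0000)
after link 4: o_4 = (-9.0000, -0.4641, -3.0000)

-9.000 -0.464 -3.000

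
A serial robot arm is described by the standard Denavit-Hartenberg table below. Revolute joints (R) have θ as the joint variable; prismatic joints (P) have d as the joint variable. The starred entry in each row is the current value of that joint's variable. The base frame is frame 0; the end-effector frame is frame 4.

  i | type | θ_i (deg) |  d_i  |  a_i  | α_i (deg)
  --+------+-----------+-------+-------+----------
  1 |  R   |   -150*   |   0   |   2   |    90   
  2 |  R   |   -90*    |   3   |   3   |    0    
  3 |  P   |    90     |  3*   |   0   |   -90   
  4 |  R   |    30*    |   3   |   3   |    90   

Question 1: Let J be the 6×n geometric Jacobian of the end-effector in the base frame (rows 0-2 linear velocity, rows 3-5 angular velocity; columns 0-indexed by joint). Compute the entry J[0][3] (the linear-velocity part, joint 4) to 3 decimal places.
axis z_3 = (0.0000,0.0000,1.0000); lever o_n−o_3 = (-1.5000,-2.5981,3.0000)
cross product → J_v[:, 3] = (2.5981,-1.5000,0.0000)
J_ω[:, 3] = z_3
entry J[0][3] = 2.5981

2.598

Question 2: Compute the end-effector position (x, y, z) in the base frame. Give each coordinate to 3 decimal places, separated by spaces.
-6.232 1.598 0.000

after link 1: o_1 = (-1.7321, -1.0000, 0.0000)
after link 2: o_2 = (-3.2321, 1.5981, -3.0000)
after link 3: o_3 = (-4.7321, 4.1962, -3.0000)
after link 4: o_4 = (-6.2321, 1.5981, 0.0000)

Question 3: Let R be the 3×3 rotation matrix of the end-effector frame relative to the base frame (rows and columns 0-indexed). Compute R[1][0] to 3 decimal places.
End-effector x-axis (col 0 of R) = (-0.5000,-0.8660,0.0000)
R[1][0] = -0.8660

-0.866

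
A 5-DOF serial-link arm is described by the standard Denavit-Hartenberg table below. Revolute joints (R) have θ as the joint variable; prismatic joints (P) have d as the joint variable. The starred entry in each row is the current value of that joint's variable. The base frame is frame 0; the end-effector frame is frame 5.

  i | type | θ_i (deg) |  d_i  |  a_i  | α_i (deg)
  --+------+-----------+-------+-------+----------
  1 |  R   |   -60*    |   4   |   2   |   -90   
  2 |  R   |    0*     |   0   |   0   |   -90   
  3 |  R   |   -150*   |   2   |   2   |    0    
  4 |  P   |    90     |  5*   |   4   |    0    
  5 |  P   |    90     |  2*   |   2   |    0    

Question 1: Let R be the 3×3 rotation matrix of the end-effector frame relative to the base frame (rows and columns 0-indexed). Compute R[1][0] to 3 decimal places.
-1.000

End-effector x-axis (col 0 of R) = (0.0000,-1.0000,-0.0000)
R[1][0] = -1.0000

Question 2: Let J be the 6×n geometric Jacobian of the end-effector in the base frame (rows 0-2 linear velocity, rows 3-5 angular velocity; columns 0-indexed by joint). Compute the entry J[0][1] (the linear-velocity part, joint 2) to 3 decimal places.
axis z_1 = (0.8660,0.5000,0.0000); lever o_n−o_1 = (4.0000,0.0000,-9.0000)
cross product → J_v[:, 1] = (-4.5000,7.7942,-2.0000)
J_ω[:, 1] = z_1
entry J[0][1] = -4.5000

-4.500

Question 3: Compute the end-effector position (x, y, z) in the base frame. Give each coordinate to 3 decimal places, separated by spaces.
5.000 -1.732 -5.000

after link 1: o_1 = (1.0000, -1.7321, 4.0000)
after link 2: o_2 = (1.0000, -1.7321, 4.0000)
after link 3: o_3 = (1.0000, 0.2679, 2.0000)
after link 4: o_4 = (5.0000, 0.2679, -3.0000)
after link 5: o_5 = (5.0000, -1.7321, -5.0000)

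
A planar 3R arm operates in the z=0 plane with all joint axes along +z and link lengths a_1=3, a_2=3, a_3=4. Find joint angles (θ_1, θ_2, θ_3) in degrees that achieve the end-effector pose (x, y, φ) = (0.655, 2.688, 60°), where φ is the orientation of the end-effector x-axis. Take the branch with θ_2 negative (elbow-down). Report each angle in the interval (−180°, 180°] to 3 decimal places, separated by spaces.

wrist centre = target − a_3·(cos φ, sin φ) = (-1.3450, -0.7761)
cos θ_2 = (2.4114−3²−3²)/(2·3·3) = -0.8660; θ_2 = -150.0012° (elbow-down)
β = atan2(-0.7761,-1.3450) = -150.0139°; ψ = atan2(-1.4999,0.4019) = -75.0006°
θ_1 = β − ψ = -75.0133°
θ_3 = φ − θ_1 − θ_2 = -74.9855° (wrapped to (-180°,180°])

-75.013 -150.001 -74.986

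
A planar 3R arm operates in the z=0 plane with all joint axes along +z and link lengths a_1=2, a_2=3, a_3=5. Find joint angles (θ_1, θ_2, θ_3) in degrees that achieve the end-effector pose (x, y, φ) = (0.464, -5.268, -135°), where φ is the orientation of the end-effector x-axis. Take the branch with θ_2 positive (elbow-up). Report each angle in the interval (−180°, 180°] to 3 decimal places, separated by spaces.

wrist centre = target − a_3·(cos φ, sin φ) = (3.9995, -1.7325)
cos θ_2 = (18.9977−2²−3²)/(2·2·3) = 0.4998; θ_2 = 60.0126° (elbow-up)
β = atan2(-1.7325,3.9995) = -23.4207°; ψ = atan2(2.5984,3.4994) = 36.5947°
θ_1 = β − ψ = -60.0154°
θ_3 = φ − θ_1 − θ_2 = -134.9972° (wrapped to (-180°,180°])

-60.015 60.013 -134.997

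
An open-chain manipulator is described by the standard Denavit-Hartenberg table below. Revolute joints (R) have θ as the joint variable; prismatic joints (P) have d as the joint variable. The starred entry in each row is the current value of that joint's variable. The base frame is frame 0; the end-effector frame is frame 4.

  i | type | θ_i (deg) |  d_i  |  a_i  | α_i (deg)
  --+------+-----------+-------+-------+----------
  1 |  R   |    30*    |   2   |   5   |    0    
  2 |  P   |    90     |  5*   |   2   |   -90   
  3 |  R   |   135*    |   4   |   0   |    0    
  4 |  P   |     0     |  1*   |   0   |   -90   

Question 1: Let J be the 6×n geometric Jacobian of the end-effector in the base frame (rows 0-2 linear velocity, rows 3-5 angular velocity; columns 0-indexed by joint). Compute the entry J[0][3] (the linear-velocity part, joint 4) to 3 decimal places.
-0.866

prismatic axis z_3 = (-0.8660,-0.5000,0.0000)
J_v[:, 3] = z_3; J_ω[:, 3] = (0,0,0)
entry J[0][3] = -0.8660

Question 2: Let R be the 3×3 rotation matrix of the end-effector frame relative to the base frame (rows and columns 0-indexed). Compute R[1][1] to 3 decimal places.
0.500

End-effector y-axis (col 1 of R) = (0.8660,0.5000,-0.0000)
R[1][1] = 0.5000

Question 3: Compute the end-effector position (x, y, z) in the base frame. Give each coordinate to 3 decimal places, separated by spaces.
-1.000 1.732 7.000

after link 1: o_1 = (4.3301, 2.5000, 2.0000)
after link 2: o_2 = (3.3301, 4.2321, 7.0000)
after link 3: o_3 = (-0.1340, 2.2321, 7.0000)
after link 4: o_4 = (-1.0000, 1.7321, 7.0000)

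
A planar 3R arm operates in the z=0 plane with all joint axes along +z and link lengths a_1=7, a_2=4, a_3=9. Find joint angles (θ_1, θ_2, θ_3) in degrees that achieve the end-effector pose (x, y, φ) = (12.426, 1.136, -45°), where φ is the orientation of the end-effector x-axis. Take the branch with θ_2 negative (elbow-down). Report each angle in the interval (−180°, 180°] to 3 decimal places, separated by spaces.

wrist centre = target − a_3·(cos φ, sin φ) = (6.0620, 7.5000)
cos θ_2 = (92.9977−7²−4²)/(2·7·4) = 0.5000; θ_2 = -60.0027° (elbow-down)
β = atan2(7.5000,6.0620) = 51.0522°; ψ = atan2(-3.4642,8.9998) = -21.0526°
θ_1 = β − ψ = 72.1048°
θ_3 = φ − θ_1 − θ_2 = -57.1021° (wrapped to (-180°,180°])

72.105 -60.003 -57.102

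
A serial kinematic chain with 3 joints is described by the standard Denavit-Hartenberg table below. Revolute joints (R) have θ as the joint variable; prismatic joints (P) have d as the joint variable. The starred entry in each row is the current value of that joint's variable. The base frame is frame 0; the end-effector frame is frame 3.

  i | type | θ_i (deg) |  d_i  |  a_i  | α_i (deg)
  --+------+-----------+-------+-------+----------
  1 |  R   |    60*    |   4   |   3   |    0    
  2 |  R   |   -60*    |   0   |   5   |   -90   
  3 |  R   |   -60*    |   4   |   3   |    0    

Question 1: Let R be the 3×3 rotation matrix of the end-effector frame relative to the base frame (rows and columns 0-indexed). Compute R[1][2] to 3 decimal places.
1.000

End-effector z-axis (col 2 of R) = (0.0000,1.0000,0.0000)
R[1][2] = 1.0000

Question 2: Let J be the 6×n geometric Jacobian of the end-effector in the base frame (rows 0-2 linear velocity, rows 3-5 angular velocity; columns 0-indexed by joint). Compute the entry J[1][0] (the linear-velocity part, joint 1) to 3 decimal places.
axis z_0 = ẑ; lever o_n−o_0 = (8.0000,6.5981,6.5981)
cross product → J_v[:, 0] = (-6.5981,8.0000,0.0000)
J_ω[:, 0] = z_0
entry J[1][0] = 8.0000

8.000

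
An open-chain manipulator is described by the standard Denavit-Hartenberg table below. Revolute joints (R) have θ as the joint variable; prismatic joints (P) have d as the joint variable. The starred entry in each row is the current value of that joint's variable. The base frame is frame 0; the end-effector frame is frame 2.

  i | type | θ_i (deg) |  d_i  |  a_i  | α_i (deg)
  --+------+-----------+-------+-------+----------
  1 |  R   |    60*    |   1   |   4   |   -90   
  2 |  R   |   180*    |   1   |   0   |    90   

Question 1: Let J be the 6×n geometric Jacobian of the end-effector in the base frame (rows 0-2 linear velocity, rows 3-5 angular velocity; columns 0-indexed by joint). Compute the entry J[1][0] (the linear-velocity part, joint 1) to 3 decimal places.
axis z_0 = ẑ; lever o_n−o_0 = (1.1340,3.9641,1.0000)
cross product → J_v[:, 0] = (-3.9641,1.1340,0.0000)
J_ω[:, 0] = z_0
entry J[1][0] = 1.1340

1.134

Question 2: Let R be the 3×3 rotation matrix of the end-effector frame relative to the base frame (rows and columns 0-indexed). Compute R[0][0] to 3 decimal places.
-0.500

End-effector x-axis (col 0 of R) = (-0.5000,-0.8660,-0.0000)
R[0][0] = -0.5000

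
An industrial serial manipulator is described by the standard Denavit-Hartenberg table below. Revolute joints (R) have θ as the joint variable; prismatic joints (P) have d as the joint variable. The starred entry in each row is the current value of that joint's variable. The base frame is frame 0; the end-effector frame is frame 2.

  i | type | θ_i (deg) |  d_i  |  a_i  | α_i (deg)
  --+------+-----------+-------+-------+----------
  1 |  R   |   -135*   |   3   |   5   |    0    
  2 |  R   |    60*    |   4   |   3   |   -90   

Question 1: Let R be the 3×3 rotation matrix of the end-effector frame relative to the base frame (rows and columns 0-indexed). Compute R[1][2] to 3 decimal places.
0.259

End-effector z-axis (col 2 of R) = (0.9659,0.2588,0.0000)
R[1][2] = 0.2588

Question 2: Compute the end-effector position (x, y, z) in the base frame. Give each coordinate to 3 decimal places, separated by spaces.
-2.759 -6.433 7.000

after link 1: o_1 = (-3.5355, -3.5355, 3.0000)
after link 2: o_2 = (-2.7591, -6.4333, 7.0000)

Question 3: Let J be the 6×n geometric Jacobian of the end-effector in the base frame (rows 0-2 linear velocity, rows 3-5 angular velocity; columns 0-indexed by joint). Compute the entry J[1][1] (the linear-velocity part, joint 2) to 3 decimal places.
axis z_1 = (0.0000,0.0000,1.0000); lever o_n−o_1 = (0.7765,-2.8978,4.0000)
cross product → J_v[:, 1] = (2.8978,0.7765,-0.0000)
J_ω[:, 1] = z_1
entry J[1][1] = 0.7765

0.776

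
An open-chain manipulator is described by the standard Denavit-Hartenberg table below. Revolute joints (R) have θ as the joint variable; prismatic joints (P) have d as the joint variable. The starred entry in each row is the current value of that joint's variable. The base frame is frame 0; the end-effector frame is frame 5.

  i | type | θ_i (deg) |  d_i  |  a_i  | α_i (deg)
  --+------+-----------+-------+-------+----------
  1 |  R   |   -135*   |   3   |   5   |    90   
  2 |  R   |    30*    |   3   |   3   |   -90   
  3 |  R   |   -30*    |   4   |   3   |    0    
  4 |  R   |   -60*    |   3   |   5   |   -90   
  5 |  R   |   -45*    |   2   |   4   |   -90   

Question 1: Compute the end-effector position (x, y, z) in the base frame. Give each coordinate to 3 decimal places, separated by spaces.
-13.431 4.004 15.311

after link 1: o_1 = (-3.5355, -3.5355, 3.0000)
after link 2: o_2 = (-7.4940, -3.2513, 4.5000)
after link 3: o_3 = (-8.7314, -2.3674, 9.2631)
after link 4: o_4 = (-11.2063, 2.2287, 11.8612)
after link 5: o_5 = (-13.4310, 4.0040, 15.3107)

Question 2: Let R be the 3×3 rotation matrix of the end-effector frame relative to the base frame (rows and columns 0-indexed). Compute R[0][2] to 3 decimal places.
-0.750

End-effector z-axis (col 2 of R) = (-0.7500,0.2500,-0.6124)
R[0][2] = -0.7500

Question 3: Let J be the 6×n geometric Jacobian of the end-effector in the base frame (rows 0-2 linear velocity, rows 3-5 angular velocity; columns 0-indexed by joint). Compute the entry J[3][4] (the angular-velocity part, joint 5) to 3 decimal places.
axis z_4 = (-0.6124,-0.6124,0.5000); lever o_n−o_4 = (-2.2247,1.7753,3.4495)
cross product → J_v[:, 4] = (-3.0000,1.0000,-2.4495)
J_ω[:, 4] = z_4
entry J[3][4] = -0.6124

-0.612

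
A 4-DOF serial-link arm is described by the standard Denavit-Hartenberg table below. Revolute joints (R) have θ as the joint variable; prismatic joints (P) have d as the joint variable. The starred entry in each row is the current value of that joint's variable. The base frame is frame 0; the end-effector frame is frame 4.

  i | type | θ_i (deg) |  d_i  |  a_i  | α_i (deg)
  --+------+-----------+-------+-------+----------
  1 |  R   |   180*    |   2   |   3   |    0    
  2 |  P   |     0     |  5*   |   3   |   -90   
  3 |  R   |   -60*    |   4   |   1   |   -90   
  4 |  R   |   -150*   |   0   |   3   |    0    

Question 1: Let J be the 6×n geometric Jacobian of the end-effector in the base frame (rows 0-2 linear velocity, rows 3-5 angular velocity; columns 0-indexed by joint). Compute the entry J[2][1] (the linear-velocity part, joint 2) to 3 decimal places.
1.000

prismatic axis z_1 = (0.0000,0.0000,1.0000)
J_v[:, 1] = z_1; J_ω[:, 1] = (0,0,0)
entry J[2][1] = 1.0000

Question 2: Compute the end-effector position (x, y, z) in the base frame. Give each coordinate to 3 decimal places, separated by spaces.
after link 1: o_1 = (-3.0000, 0.0000, 2.0000)
after link 2: o_2 = (-6.0000, 0.0000, 7.0000)
after link 3: o_3 = (-6.5000, -4.0000, 7.8660)
after link 4: o_4 = (-5.2010, -5.5000, 5.6160)

-5.201 -5.500 5.616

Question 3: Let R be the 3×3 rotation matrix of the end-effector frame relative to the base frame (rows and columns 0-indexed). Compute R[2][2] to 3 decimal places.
End-effector z-axis (col 2 of R) = (-0.8660,0.0000,-0.5000)
R[2][2] = -0.5000

-0.500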